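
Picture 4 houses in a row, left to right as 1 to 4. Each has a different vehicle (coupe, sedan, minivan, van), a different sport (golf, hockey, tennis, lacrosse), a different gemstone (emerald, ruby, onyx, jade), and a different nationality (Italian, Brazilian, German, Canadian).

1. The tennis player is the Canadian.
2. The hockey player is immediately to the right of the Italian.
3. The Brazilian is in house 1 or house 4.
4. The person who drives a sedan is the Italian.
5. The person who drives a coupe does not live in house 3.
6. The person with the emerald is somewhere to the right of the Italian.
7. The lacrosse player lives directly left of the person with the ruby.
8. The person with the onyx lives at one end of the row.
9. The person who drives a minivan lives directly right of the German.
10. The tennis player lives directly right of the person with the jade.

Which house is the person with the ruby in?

2

The person with the onyx is narrowed to house 1 or 4; consider each.
Placing it in house 4 leads to a contradiction, so it's in house 1.
The tennis player is narrowed to house 3 or 4; consider each.
Placing it in house 3 leads to a contradiction, so it's in house 4.
By clue 1, the Canadian is in house 4.
From clue 10, the person with the jade must be in house 3.
So house 1 gets Brazilian for nationality.
House 3's nationality must be German (nothing else left).
Clue 2 places the hockey player in house 3.
Clue 4: the person who drives a sedan is in house 2.
Clue 6: the person with the emerald is in house 4.
Clue 9: the person who drives a minivan is in house 4.
House 3's vehicle must be van (nothing else left).
So house 1 gets lacrosse for sport.
So house 2 gets golf for sport.
House 2 gemstone: only ruby fits.
House 2 nationality: only Italian fits.
House 1's vehicle must be coupe (nothing else left).
So: house 1 = coupe/lacrosse/onyx/Brazilian, house 2 = sedan/golf/ruby/Italian, house 3 = van/hockey/jade/German, house 4 = minivan/tennis/emerald/Canadian.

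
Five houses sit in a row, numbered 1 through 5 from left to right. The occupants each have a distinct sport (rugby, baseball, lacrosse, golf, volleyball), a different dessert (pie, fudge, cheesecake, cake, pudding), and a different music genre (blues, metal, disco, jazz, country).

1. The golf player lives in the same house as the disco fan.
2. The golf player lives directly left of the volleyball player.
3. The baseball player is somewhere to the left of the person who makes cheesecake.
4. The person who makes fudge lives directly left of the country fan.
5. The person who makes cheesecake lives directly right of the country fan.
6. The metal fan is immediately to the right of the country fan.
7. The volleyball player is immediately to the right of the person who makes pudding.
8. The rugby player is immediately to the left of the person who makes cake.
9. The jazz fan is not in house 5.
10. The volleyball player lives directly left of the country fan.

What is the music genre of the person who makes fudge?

The only sport still possible for house 5 is lacrosse.
The golf player is narrowed to house 1 or 2; consider each.
Placing it in house 2 leads to a contradiction, so it's in house 1.
Clue 1 places the disco fan in house 1.
Clue 2 places the volleyball player in house 2.
Clue 7 places the person who makes pudding in house 1.
The country fan is in house 3 (clue 10).
Clue 4: the person who makes fudge is in house 2.
Clue 5: the person who makes cheesecake is in house 4.
The metal fan is in house 4 (clue 6).
House 3's dessert must be pie (nothing else left).
House 5 dessert: only cake fits.
House 2's music genre must be jazz (nothing else left).
That leaves blues as the music genre for house 5.
Clue 3 places the baseball player in house 3.
Clue 8 places the rugby player in house 4.
So: house 1 = golf/pudding/disco, house 2 = volleyball/fudge/jazz, house 3 = baseball/pie/country, house 4 = rugby/cheesecake/metal, house 5 = lacrosse/cake/blues.

jazz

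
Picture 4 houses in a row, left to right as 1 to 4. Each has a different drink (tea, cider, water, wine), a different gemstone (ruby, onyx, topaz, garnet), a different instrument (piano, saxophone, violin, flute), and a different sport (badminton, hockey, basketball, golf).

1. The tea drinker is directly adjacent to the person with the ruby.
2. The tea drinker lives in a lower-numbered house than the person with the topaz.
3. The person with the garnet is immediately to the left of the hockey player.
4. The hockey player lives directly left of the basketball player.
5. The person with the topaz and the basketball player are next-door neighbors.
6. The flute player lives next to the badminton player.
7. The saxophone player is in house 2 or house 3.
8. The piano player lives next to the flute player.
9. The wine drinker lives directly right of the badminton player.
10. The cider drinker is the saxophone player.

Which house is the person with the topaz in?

4

The cider drinker is narrowed to house 2 or 3; consider each.
Placing it in house 2 leads to a contradiction, so it's in house 3.
From clue 10, the saxophone player must be in house 3.
The only instrument still possible for house 4 is violin.
The flute player is in house 2 (clue 6).
The piano player is in house 1 (clue 8).
The tea drinker is narrowed to house 1 or 2; consider each.
Placing it in house 2 leads to a contradiction, so it's in house 1.
From clue 1, the person with the ruby must be in house 2.
The only gemstone still possible for house 1 is garnet.
Clue 3: the hockey player is in house 2.
The basketball player is in house 3 (clue 4).
Clue 5 places the person with the topaz in house 4.
So house 3 gets onyx for gemstone.
The only sport still possible for house 4 is golf.
Clue 9: the wine drinker is in house 2.
That leaves water as the drink for house 4.
That leaves badminton as the sport for house 1.
So: house 1 = tea/garnet/piano/badminton, house 2 = wine/ruby/flute/hockey, house 3 = cider/onyx/saxophone/basketball, house 4 = water/topaz/violin/golf.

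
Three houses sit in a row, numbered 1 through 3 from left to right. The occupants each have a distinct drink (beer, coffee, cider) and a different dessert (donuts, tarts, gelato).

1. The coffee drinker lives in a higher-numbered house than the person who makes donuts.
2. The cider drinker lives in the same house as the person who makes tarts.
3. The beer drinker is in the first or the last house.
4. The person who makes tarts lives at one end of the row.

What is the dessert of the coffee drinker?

gelato

So house 2 gets coffee for drink.
Clue 1: the person who makes donuts is in house 1.
House 2 dessert: only gelato fits.
The only dessert still possible for house 3 is tarts.
By clue 2, the cider drinker is in house 3.
The only drink still possible for house 1 is beer.
So: house 1 = beer/donuts, house 2 = coffee/gelato, house 3 = cider/tarts.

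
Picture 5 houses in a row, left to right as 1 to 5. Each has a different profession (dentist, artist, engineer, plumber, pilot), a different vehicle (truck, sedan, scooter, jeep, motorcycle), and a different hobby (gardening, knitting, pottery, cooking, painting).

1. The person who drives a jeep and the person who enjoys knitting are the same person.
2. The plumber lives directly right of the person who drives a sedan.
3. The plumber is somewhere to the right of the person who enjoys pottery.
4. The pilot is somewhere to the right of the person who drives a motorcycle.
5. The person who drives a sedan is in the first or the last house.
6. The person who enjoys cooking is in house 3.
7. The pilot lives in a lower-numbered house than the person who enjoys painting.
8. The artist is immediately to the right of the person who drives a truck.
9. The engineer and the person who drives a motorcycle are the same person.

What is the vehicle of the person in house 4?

By clue 5, the person who drives a sedan is in house 1.
Clue 6 places the person who enjoys cooking in house 3.
Clue 2: the plumber is in house 2.
Clue 3: the person who enjoys pottery is in house 1.
So house 1 gets dentist for profession.
So house 5 gets artist for profession.
The person who drives a truck is in house 4 (clue 8).
Clue 9: the person who drives a motorcycle is in house 3.
So house 3 gets engineer for profession.
House 4 profession: only pilot fits.
From clue 7, the person who enjoys painting must be in house 5.
That leaves gardening as the hobby for house 4.
The person who drives a jeep is in house 2 (clue 1).
The only vehicle still possible for house 5 is scooter.
So house 2 gets knitting for hobby.
So: house 1 = dentist/sedan/pottery, house 2 = plumber/jeep/knitting, house 3 = engineer/motorcycle/cooking, house 4 = pilot/truck/gardening, house 5 = artist/scooter/painting.

truck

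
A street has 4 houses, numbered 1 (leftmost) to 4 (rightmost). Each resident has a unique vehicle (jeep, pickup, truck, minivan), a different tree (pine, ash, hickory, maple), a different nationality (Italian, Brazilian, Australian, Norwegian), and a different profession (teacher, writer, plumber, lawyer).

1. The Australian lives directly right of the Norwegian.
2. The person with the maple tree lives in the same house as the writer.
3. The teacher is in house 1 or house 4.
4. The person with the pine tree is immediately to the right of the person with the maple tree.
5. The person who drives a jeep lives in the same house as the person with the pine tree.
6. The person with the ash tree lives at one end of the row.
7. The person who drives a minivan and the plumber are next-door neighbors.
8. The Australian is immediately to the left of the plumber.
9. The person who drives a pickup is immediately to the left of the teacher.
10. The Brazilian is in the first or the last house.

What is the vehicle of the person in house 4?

minivan

Clue 9 places the person who drives a pickup in house 3.
Clue 9: the teacher is in house 4.
House 3's profession must be plumber (nothing else left).
Clue 5: the person who drives a jeep is in house 2.
The person with the pine tree is in house 2 (clue 5).
The Australian is in house 2 (clue 8).
So house 1 gets truck for vehicle.
That leaves minivan as the vehicle for house 4.
That leaves maple as the tree for house 1.
House 3's tree must be hickory (nothing else left).
So house 4 gets ash for tree.
House 1 nationality: only Norwegian fits.
The only nationality still possible for house 3 is Italian.
The only nationality still possible for house 4 is Brazilian.
From clue 2, the writer must be in house 1.
The only profession still possible for house 2 is lawyer.
So: house 1 = truck/maple/Norwegian/writer, house 2 = jeep/pine/Australian/lawyer, house 3 = pickup/hickory/Italian/plumber, house 4 = minivan/ash/Brazilian/teacher.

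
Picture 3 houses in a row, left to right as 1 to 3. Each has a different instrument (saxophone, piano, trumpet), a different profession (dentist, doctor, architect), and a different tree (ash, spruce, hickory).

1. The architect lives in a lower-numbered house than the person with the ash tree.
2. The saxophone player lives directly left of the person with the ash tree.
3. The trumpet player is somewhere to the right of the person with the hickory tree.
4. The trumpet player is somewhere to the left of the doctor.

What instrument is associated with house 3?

piano

The trumpet player is in house 2 (clue 4).
From clue 4, the doctor must be in house 3.
House 3 instrument: only piano fits.
From clue 2, the person with the ash tree must be in house 2.
The person with the hickory tree is in house 1 (clue 3).
House 1's instrument must be saxophone (nothing else left).
House 3 tree: only spruce fits.
Clue 1 places the architect in house 1.
House 2 profession: only dentist fits.
So: house 1 = saxophone/architect/hickory, house 2 = trumpet/dentist/ash, house 3 = piano/doctor/spruce.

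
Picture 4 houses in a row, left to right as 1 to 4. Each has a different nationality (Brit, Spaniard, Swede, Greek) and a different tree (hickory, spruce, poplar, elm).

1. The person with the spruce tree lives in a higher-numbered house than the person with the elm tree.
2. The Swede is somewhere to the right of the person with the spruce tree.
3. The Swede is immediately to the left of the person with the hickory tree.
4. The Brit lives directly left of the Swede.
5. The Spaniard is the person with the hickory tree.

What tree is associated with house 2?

spruce

Clue 3: the Swede is in house 3.
Clue 3 places the person with the hickory tree in house 4.
Clue 4 places the Brit in house 2.
By clue 5, the Spaniard is in house 4.
House 1 nationality: only Greek fits.
By clue 2, the person with the spruce tree is in house 2.
So house 1 gets elm for tree.
That leaves poplar as the tree for house 3.
So: house 1 = Greek/elm, house 2 = Brit/spruce, house 3 = Swede/poplar, house 4 = Spaniard/hickory.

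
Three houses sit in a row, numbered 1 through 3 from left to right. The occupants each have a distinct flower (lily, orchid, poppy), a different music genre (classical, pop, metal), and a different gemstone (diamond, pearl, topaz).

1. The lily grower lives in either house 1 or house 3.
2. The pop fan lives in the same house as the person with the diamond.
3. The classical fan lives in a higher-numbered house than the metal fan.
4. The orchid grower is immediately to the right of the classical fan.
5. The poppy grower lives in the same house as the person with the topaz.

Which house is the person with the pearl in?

1

From clue 4, the orchid grower must be in house 3.
From clue 4, the classical fan must be in house 2.
The only flower still possible for house 2 is poppy.
So house 1 gets metal for music genre.
House 3's music genre must be pop (nothing else left).
The person with the diamond is in house 3 (clue 2).
The person with the topaz is in house 2 (clue 5).
That leaves lily as the flower for house 1.
So house 1 gets pearl for gemstone.
So: house 1 = lily/metal/pearl, house 2 = poppy/classical/topaz, house 3 = orchid/pop/diamond.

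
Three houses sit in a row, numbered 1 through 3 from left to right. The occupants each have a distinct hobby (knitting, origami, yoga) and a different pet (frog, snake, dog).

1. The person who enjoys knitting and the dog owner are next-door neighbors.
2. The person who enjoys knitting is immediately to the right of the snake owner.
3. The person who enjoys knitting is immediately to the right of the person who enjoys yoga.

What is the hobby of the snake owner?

yoga

The person who enjoys knitting is narrowed to house 2 or 3; consider each.
Placing it in house 3 leads to a contradiction, so it's in house 2.
By clue 2, the snake owner is in house 1.
Clue 3: the person who enjoys yoga is in house 1.
The only hobby still possible for house 3 is origami.
House 2 pet: only frog fits.
That leaves dog as the pet for house 3.
So: house 1 = yoga/snake, house 2 = knitting/frog, house 3 = origami/dog.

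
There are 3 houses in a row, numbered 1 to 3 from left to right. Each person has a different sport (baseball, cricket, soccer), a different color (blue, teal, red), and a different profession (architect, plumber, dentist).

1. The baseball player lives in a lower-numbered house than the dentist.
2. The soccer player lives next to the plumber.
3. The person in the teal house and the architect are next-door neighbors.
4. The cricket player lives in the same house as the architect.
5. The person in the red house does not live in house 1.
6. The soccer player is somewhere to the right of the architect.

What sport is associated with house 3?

House 3's sport must be soccer (nothing else left).
From clue 2, the plumber must be in house 2.
House 1's profession must be architect (nothing else left).
So house 3 gets dentist for profession.
The person in the teal house is in house 2 (clue 3).
Clue 4: the cricket player is in house 1.
That leaves baseball as the sport for house 2.
House 1's color must be blue (nothing else left).
House 3's color must be red (nothing else left).
So: house 1 = cricket/blue/architect, house 2 = baseball/teal/plumber, house 3 = soccer/red/dentist.

soccer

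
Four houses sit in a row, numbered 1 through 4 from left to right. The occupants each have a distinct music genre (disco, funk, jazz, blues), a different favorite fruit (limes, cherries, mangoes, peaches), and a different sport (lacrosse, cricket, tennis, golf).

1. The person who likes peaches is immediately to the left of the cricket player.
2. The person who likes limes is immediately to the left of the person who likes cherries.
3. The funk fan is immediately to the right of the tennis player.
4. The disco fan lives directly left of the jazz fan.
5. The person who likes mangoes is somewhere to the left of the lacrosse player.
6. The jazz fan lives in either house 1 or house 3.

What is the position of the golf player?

By clue 6, the jazz fan is in house 3.
House 4's favorite fruit must be cherries (nothing else left).
Clue 2: the person who likes limes is in house 3.
Clue 4 places the disco fan in house 2.
So house 1 gets blues for music genre.
House 4's music genre must be funk (nothing else left).
Clue 3: the tennis player is in house 3.
House 1's sport must be golf (nothing else left).
The only sport still possible for house 4 is lacrosse.
Clue 1 places the person who likes peaches in house 1.
The only favorite fruit still possible for house 2 is mangoes.
House 2's sport must be cricket (nothing else left).
So: house 1 = blues/peaches/golf, house 2 = disco/mangoes/cricket, house 3 = jazz/limes/tennis, house 4 = funk/cherries/lacrosse.

1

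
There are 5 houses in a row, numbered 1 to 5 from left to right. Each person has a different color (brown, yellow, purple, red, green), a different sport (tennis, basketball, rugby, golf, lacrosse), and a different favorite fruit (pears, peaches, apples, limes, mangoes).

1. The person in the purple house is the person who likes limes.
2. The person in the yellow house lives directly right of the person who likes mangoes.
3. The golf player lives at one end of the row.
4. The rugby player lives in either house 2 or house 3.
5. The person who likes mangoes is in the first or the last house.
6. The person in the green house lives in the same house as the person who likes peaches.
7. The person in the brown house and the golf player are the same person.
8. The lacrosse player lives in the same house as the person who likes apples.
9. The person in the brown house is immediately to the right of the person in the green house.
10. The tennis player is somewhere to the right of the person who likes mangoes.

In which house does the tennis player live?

From clue 5, the person who likes mangoes must be in house 1.
The person in the brown house is in house 5 (clue 9).
By clue 9, the person in the green house is in house 4.
By clue 2, the person in the yellow house is in house 2.
The person who likes peaches is in house 4 (clue 6).
The golf player is in house 5 (clue 7).
House 1 color: only red fits.
House 3's color must be purple (nothing else left).
That leaves basketball as the sport for house 1.
Clue 1: the person who likes limes is in house 3.
That leaves tennis as the sport for house 4.
House 5's favorite fruit must be pears (nothing else left).
By clue 8, the lacrosse player is in house 2.
House 3's sport must be rugby (nothing else left).
That leaves apples as the favorite fruit for house 2.
So: house 1 = red/basketball/mangoes, house 2 = yellow/lacrosse/apples, house 3 = purple/rugby/limes, house 4 = green/tennis/peaches, house 5 = brown/golf/pears.

4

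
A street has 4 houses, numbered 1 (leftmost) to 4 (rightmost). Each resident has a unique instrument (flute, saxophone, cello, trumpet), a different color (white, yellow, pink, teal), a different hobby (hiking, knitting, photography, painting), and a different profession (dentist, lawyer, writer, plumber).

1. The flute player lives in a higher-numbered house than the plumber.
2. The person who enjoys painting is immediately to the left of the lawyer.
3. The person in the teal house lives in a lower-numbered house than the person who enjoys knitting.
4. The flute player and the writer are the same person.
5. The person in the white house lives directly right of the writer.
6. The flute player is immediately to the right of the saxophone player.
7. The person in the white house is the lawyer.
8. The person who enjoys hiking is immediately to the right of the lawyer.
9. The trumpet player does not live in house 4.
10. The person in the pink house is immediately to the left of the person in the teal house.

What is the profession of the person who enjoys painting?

By clue 8, the person who enjoys hiking is in house 4.
From clue 8, the lawyer must be in house 3.
That leaves plumber as the profession for house 1.
The only profession still possible for house 2 is writer.
The only profession still possible for house 4 is dentist.
Clue 2: the person who enjoys painting is in house 2.
Clue 3: the person in the teal house is in house 2.
From clue 3, the person who enjoys knitting must be in house 3.
The flute player is in house 2 (clue 4).
Clue 5 places the person in the white house in house 3.
From clue 6, the saxophone player must be in house 1.
The person in the pink house is in house 1 (clue 10).
The only instrument still possible for house 3 is trumpet.
That leaves cello as the instrument for house 4.
House 4 color: only yellow fits.
So house 1 gets photography for hobby.
So: house 1 = saxophone/pink/photography/plumber, house 2 = flute/teal/painting/writer, house 3 = trumpet/white/knitting/lawyer, house 4 = cello/yellow/hiking/dentist.

writer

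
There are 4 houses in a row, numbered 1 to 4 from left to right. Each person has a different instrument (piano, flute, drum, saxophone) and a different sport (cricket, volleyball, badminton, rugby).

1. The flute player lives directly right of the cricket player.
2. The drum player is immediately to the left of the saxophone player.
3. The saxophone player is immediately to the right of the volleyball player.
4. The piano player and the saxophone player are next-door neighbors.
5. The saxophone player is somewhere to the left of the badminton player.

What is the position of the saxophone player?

2

The drum player is narrowed to house 1 or 2; consider each.
Placing it in house 2 leads to a contradiction, so it's in house 1.
From clue 2, the saxophone player must be in house 2.
Clue 3 places the volleyball player in house 1.
House 4's instrument must be flute (nothing else left).
From clue 1, the cricket player must be in house 3.
House 3's instrument must be piano (nothing else left).
The only sport still possible for house 2 is rugby.
That leaves badminton as the sport for house 4.
So: house 1 = drum/volleyball, house 2 = saxophone/rugby, house 3 = piano/cricket, house 4 = flute/badminton.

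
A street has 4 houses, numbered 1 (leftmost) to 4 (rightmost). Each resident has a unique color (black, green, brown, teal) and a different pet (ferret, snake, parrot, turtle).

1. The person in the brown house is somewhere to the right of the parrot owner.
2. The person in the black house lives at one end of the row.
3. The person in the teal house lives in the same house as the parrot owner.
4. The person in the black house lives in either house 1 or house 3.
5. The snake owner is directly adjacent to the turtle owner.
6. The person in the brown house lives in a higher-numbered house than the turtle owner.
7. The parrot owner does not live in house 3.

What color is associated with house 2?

Clue 4 places the person in the black house in house 1.
Clue 3: the person in the teal house is in house 2.
Clue 3: the parrot owner is in house 2.
Clue 5 places the snake owner in house 4.
By clue 5, the turtle owner is in house 3.
Clue 6: the person in the brown house is in house 4.
The only color still possible for house 3 is green.
So house 1 gets ferret for pet.
So: house 1 = black/ferret, house 2 = teal/parrot, house 3 = green/turtle, house 4 = brown/snake.

teal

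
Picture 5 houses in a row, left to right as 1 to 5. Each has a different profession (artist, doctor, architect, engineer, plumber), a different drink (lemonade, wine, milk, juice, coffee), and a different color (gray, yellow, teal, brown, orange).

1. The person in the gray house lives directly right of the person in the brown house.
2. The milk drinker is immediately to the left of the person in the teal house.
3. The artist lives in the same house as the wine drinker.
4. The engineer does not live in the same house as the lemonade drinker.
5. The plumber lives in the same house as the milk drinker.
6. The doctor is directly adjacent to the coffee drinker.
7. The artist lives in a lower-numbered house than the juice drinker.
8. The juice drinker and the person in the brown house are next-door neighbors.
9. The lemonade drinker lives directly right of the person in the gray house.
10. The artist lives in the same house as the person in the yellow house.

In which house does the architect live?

5

The artist is narrowed to house 1 or 2 or 3; consider each.
Placing it in house 2 and house 3 leads to a contradiction, so it's in house 1.
Clue 3: the wine drinker is in house 1.
Clue 10: the person in the yellow house is in house 1.
The lemonade drinker is narrowed to house 4 or 5; consider each.
Placing it in house 4 leads to a contradiction, so it's in house 5.
Clue 9: the person in the gray house is in house 4.
Clue 1: the person in the brown house is in house 3.
So house 3 gets coffee for drink.
The only color still possible for house 2 is orange.
That leaves teal as the color for house 5.
By clue 2, the milk drinker is in house 4.
The plumber is in house 4 (clue 5).
That leaves architect as the profession for house 5.
House 2 drink: only juice fits.
House 2's profession must be doctor (nothing else left).
House 3's profession must be engineer (nothing else left).
So: house 1 = artist/wine/yellow, house 2 = doctor/juice/orange, house 3 = engineer/coffee/brown, house 4 = plumber/milk/gray, house 5 = architect/lemonade/teal.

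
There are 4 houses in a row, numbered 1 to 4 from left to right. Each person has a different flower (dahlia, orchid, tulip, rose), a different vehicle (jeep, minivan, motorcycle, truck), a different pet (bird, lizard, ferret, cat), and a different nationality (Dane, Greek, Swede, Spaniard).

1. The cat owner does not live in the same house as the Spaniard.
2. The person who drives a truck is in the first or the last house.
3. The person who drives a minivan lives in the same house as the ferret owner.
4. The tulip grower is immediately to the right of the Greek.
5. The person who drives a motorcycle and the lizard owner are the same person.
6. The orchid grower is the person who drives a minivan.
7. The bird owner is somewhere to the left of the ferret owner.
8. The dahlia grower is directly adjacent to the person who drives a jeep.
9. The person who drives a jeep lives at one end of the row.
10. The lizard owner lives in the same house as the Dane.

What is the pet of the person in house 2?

The only flower still possible for house 1 is rose.
The dahlia grower is narrowed to house 2 or 3; consider each.
Placing it in house 3 leads to a contradiction, so it's in house 2.
The person who drives a jeep is in house 1 (clue 8).
So house 4 gets truck for vehicle.
Clue 6 places the orchid grower in house 3.
By clue 6, the person who drives a minivan is in house 3.
That leaves tulip as the flower for house 4.
House 2 vehicle: only motorcycle fits.
That leaves cat as the pet for house 4.
From clue 3, the ferret owner must be in house 3.
The Greek is in house 3 (clue 4).
Clue 5 places the lizard owner in house 2.
The Dane is in house 2 (clue 10).
That leaves bird as the pet for house 1.
The only nationality still possible for house 1 is Spaniard.
So house 4 gets Swede for nationality.
So: house 1 = rose/jeep/bird/Spaniard, house 2 = dahlia/motorcycle/lizard/Dane, house 3 = orchid/minivan/ferret/Greek, house 4 = tulip/truck/cat/Swede.

lizard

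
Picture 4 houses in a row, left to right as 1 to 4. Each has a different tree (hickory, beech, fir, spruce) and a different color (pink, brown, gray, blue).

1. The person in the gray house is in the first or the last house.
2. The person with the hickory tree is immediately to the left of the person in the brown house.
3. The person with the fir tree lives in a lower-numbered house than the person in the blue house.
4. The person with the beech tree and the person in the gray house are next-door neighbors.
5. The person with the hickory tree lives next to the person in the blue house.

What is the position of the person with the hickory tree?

3

House 4's tree must be spruce (nothing else left).
The person with the beech tree is narrowed to house 2 or 3; consider each.
Placing it in house 3 leads to a contradiction, so it's in house 2.
Clue 4: the person in the gray house is in house 1.
So house 3 gets pink for color.
The person with the fir tree is narrowed to house 1 or 3; consider each.
Placing it in house 3 leads to a contradiction, so it's in house 1.
So house 3 gets hickory for tree.
Clue 2 places the person in the brown house in house 4.
House 2 color: only blue fits.
So: house 1 = fir/gray, house 2 = beech/blue, house 3 = hickory/pink, house 4 = spruce/brown.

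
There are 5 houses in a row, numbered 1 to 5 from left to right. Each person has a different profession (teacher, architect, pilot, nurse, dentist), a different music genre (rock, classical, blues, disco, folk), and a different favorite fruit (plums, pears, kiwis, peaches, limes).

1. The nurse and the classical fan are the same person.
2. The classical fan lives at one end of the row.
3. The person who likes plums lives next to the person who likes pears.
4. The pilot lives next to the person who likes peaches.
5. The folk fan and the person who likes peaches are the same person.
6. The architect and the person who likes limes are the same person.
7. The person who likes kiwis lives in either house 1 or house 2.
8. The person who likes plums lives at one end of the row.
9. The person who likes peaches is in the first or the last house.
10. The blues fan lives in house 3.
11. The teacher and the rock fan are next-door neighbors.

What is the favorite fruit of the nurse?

plums

By clue 10, the blues fan is in house 3.
That leaves limes as the favorite fruit for house 3.
That leaves pears as the favorite fruit for house 4.
The person who likes plums is in house 5 (clue 3).
From clue 6, the architect must be in house 3.
House 1's favorite fruit must be peaches (nothing else left).
House 2's favorite fruit must be kiwis (nothing else left).
From clue 4, the pilot must be in house 2.
Clue 5 places the folk fan in house 1.
Clue 1: the nurse is in house 5.
So house 5 gets classical for music genre.
The teacher is in house 1 (clue 11).
By clue 11, the rock fan is in house 2.
House 4's profession must be dentist (nothing else left).
That leaves disco as the music genre for house 4.
So: house 1 = teacher/folk/peaches, house 2 = pilot/rock/kiwis, house 3 = architect/blues/limes, house 4 = dentist/disco/pears, house 5 = nurse/classical/plums.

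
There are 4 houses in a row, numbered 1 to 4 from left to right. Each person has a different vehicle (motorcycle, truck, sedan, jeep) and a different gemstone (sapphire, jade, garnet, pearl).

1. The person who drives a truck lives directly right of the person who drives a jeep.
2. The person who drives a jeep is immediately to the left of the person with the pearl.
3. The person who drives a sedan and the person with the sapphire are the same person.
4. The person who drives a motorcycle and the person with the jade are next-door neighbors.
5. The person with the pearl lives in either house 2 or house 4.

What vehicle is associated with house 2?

The person who drives a jeep is narrowed to house 1 or 3; consider each.
Placing it in house 1 leads to a contradiction, so it's in house 3.
Clue 1 places the person who drives a truck in house 4.
Clue 2: the person with the pearl is in house 4.
The person who drives a motorcycle is narrowed to house 1 or 2; consider each.
Placing it in house 1 leads to a contradiction, so it's in house 2.
House 1's vehicle must be sedan (nothing else left).
Clue 3: the person with the sapphire is in house 1.
House 2 gemstone: only garnet fits.
So house 3 gets jade for gemstone.
So: house 1 = sedan/sapphire, house 2 = motorcycle/garnet, house 3 = jeep/jade, house 4 = truck/pearl.

motorcycle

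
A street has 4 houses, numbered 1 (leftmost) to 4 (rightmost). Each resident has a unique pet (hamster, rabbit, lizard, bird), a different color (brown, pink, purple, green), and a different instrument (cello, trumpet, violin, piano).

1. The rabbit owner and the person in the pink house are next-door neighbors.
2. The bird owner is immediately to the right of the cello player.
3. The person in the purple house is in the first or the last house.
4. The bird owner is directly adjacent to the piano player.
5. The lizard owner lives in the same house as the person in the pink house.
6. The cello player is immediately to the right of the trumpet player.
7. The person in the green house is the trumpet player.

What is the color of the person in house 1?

green

The bird owner is narrowed to house 3 or 4; consider each.
Placing it in house 4 leads to a contradiction, so it's in house 3.
Clue 2 places the cello player in house 2.
Clue 6 places the trumpet player in house 1.
Clue 7: the person in the green house is in house 1.
The only instrument still possible for house 3 is violin.
So house 4 gets piano for instrument.
By clue 5, the lizard owner is in house 2.
From clue 5, the person in the pink house must be in house 2.
House 3 color: only brown fits.
So house 4 gets purple for color.
By clue 1, the rabbit owner is in house 1.
The only pet still possible for house 4 is hamster.
So: house 1 = rabbit/green/trumpet, house 2 = lizard/pink/cello, house 3 = bird/brown/violin, house 4 = hamster/purple/piano.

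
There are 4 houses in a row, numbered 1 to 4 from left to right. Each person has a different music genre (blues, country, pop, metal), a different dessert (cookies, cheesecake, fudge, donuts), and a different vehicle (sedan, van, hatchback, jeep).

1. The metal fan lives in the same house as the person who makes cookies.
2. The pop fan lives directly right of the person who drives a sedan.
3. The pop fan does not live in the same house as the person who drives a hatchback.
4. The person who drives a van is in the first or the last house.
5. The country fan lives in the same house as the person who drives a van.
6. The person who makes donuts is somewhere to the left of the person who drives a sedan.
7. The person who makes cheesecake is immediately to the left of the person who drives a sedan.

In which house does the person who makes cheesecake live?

The country fan is narrowed to house 1 or 4; consider each.
Placing it in house 4 leads to a contradiction, so it's in house 1.
The person who drives a van is in house 1 (clue 5).
The pop fan is narrowed to house 3 or 4; consider each.
Placing it in house 3 leads to a contradiction, so it's in house 4.
By clue 2, the person who drives a sedan is in house 3.
By clue 7, the person who makes cheesecake is in house 2.
That leaves donuts as the dessert for house 1.
House 2's vehicle must be hatchback (nothing else left).
That leaves jeep as the vehicle for house 4.
By clue 1, the metal fan is in house 3.
Clue 1 places the person who makes cookies in house 3.
House 2 music genre: only blues fits.
The only dessert still possible for house 4 is fudge.
So: house 1 = country/donuts/van, house 2 = blues/cheesecake/hatchback, house 3 = metal/cookies/sedan, house 4 = pop/fudge/jeep.

2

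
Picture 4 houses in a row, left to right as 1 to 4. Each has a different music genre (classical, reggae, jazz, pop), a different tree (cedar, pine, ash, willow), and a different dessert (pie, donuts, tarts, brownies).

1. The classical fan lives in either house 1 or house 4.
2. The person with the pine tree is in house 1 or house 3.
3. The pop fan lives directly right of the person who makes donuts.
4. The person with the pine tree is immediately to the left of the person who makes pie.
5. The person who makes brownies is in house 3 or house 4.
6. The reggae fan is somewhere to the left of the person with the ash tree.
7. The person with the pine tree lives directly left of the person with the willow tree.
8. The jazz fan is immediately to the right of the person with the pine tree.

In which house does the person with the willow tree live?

2

The classical fan is narrowed to house 1 or 4; consider each.
Placing it in house 4 leads to a contradiction, so it's in house 1.
The jazz fan is narrowed to house 2 or 4; consider each.
Placing it in house 4 leads to a contradiction, so it's in house 2.
The person with the pine tree is in house 1 (clue 8).
The only music genre still possible for house 4 is pop.
From clue 3, the person who makes donuts must be in house 3.
Clue 4 places the person who makes pie in house 2.
Clue 6 places the person with the ash tree in house 4.
From clue 7, the person with the willow tree must be in house 2.
House 3's music genre must be reggae (nothing else left).
So house 3 gets cedar for tree.
So house 1 gets tarts for dessert.
House 4's dessert must be brownies (nothing else left).
So: house 1 = classical/pine/tarts, house 2 = jazz/willow/pie, house 3 = reggae/cedar/donuts, house 4 = pop/ash/brownies.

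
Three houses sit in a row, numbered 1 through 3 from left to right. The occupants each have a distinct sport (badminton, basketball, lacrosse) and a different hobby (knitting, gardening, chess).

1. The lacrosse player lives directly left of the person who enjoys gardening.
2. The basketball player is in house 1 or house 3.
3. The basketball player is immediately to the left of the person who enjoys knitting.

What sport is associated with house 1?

The basketball player is in house 1 (clue 3).
The person who enjoys knitting is in house 2 (clue 3).
So house 2 gets lacrosse for sport.
House 3 sport: only badminton fits.
That leaves chess as the hobby for house 1.
House 3 hobby: only gardening fits.
So: house 1 = basketball/chess, house 2 = lacrosse/knitting, house 3 = badminton/gardening.

basketball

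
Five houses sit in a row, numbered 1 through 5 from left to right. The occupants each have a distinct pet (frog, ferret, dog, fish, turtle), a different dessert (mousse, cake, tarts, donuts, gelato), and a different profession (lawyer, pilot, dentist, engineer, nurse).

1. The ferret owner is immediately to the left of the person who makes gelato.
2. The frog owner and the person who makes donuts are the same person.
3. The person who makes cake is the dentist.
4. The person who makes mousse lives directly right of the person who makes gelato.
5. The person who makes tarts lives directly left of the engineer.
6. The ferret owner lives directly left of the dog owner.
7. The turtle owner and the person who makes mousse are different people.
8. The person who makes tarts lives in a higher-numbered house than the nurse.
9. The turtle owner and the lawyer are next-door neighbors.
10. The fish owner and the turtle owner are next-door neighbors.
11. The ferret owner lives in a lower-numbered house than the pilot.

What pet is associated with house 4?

turtle

The dog owner is narrowed to house 2 or 3 or 4; consider each.
Placing it in house 3 and house 4 leads to a contradiction, so it's in house 2.
By clue 6, the ferret owner is in house 1.
The person who makes gelato is in house 2 (clue 1).
The person who makes mousse is in house 3 (clue 4).
So house 1 gets cake for dessert.
That leaves donuts as the dessert for house 5.
The frog owner is in house 5 (clue 2).
Clue 3 places the dentist in house 1.
Clue 5: the engineer is in house 5.
So house 3 gets fish for pet.
So house 4 gets turtle for pet.
House 4's dessert must be tarts (nothing else left).
Clue 9 places the lawyer in house 3.
House 2's profession must be nurse (nothing else left).
House 4's profession must be pilot (nothing else left).
So: house 1 = ferret/cake/dentist, house 2 = dog/gelato/nurse, house 3 = fish/mousse/lawyer, house 4 = turtle/tarts/pilot, house 5 = frog/donuts/engineer.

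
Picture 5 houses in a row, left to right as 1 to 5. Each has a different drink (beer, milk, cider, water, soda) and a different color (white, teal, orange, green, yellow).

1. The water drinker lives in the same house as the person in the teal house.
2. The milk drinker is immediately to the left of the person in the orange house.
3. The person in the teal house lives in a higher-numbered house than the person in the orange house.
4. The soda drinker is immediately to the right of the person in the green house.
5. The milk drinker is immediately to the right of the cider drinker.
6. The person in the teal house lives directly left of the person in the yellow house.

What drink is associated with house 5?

The person in the teal house is in house 4 (clue 3).
Clue 3: the person in the orange house is in house 3.
Clue 6 places the person in the yellow house in house 5.
Clue 1: the water drinker is in house 4.
Clue 2: the milk drinker is in house 2.
The cider drinker is in house 1 (clue 5).
That leaves soda as the drink for house 3.
House 5's drink must be beer (nothing else left).
The person in the green house is in house 2 (clue 4).
That leaves white as the color for house 1.
So: house 1 = cider/white, house 2 = milk/green, house 3 = soda/orange, house 4 = water/teal, house 5 = beer/yellow.

beer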